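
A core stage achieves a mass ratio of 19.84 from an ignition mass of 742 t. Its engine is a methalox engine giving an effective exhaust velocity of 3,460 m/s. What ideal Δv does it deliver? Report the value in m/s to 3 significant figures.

Δv ≈ 10300 m/s

Using Δv = v_e ln(m₀/m_f): Δv = v_e · ln(19.84) = 3460.0 × 2.9877 ≈ 10337.4 m/s.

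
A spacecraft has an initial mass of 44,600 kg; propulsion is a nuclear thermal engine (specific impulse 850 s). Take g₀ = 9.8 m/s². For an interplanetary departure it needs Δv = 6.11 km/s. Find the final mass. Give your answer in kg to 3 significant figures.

v_e = Isp · g₀ = 850 × 9.8 = 8330.0 m/s.
m₀/m_f = exp(Δv / v_e) = exp(6110 / 8330.0) = exp(0.7335) = 2.0823.
m_f = m₀ / 2.0823 = 44,600 / 2.0823 = 21,418.6 kg.

final mass ≈ 21400 kg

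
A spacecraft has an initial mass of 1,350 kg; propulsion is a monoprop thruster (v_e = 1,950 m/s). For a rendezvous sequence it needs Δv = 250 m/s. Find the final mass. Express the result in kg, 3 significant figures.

final mass ≈ 1190 kg

By the Tsiolkovsky rocket equation, m₀/m_f = exp(Δv / v_e) = exp(250 / 1950.0) = exp(0.1282) = 1.1368.
m_f = m₀ / 1.1368 = 1,350 / 1.1368 = 1,187.54 kg.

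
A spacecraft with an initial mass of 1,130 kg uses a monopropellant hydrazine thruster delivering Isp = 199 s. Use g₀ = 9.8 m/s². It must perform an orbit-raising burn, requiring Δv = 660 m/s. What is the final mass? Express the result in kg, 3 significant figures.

v_e = Isp · g₀ = 199 × 9.8 = 1950.2 m/s.
Rocket equation: m₀/m_f = exp(Δv / v_e) = exp(660 / 1950.2) = exp(0.3384) = 1.4027.
m_f = m₀ / 1.4027 = 1,130 / 1.4027 = 805.589 kg.

final mass ≈ 806 kg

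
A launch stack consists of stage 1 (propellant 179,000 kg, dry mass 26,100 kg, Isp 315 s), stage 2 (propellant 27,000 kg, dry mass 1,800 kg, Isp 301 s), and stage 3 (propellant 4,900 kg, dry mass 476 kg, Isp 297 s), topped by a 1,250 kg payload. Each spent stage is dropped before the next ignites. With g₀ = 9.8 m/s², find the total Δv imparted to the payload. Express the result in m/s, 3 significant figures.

Ignition mass of stage 1 = 179,000+26,100 + 27,000+1,800 + 4,900+476 + 1,250 = 240,526 kg.
Stage 1: m₀ = 240,526 kg, m_f = 240,526 − 179,000 = 61,526 kg; Δv = 315×9.8×ln(3.909) = 3087.0×1.3634 ≈ 4209 m/s.
Stage 2: m₀ = 35,426 kg, m_f = 35,426 − 27,000 = 8,426 kg; Δv = 301×9.8×ln(4.204) = 2949.8×1.4361 ≈ 4236 m/s.
Stage 3: m₀ = 6,626 kg, m_f = 6,626 − 4,900 = 1,726 kg; Δv = 297×9.8×ln(3.839) = 2910.6×1.3452 ≈ 3915 m/s.
Total Δv = 4209 + 4236 + 3915 = 12360 m/s.

Δv ≈ 12400 m/s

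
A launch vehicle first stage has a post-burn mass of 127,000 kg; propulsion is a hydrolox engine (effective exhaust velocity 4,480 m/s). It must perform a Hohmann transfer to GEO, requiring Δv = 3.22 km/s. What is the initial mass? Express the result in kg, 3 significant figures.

initial mass ≈ 261000 kg

m₀/m_f = exp(Δv / v_e) = exp(3220 / 4480.0) = exp(0.7188) = 2.0519.
m₀ = m_f × 2.0519 = 127,000 × 2.0519 = 260,591 kg.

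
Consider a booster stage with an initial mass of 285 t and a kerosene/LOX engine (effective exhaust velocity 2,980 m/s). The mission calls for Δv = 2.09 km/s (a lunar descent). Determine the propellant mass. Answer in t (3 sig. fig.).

propellant mass ≈ 144 t

m₀/m_f = exp(Δv / v_e) = exp(2090 / 2980.0) = exp(0.7013) = 2.0165.
m_f = 285 / 2.0165 = 141.334 t, so propellant = m₀ − m_f = 285 − 141.334 = 143.666 t.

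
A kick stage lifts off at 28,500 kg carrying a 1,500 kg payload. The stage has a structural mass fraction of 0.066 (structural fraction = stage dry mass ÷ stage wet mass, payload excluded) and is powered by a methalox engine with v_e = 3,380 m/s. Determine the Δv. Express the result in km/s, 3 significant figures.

Stage wet mass = m₀ − payload = 28,500 − 1,500 = 27,000 kg.
Stage dry mass = ε × stage wet mass = 0.066 × 27,000 = 1,782 kg.
Burnout mass m_f = stage dry + payload = 1,782 + 1,500 = 3,282 kg.
By the Tsiolkovsky rocket equation, Δv = v_e · ln(28,500/3,282) = 3380.0 × ln(8.684) = 3380.0 × 2.1615 ≈ 7306 m/s.

Δv ≈ 7.31 km/s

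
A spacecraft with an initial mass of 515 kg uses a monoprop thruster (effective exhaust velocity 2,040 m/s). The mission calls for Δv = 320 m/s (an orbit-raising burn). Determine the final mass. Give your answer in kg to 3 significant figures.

final mass ≈ 440 kg

By the Tsiolkovsky rocket equation, m₀/m_f = exp(Δv / v_e) = exp(320 / 2040.0) = exp(0.1569) = 1.1698.
m_f = m₀ / 1.1698 = 515 / 1.1698 = 440.246 kg.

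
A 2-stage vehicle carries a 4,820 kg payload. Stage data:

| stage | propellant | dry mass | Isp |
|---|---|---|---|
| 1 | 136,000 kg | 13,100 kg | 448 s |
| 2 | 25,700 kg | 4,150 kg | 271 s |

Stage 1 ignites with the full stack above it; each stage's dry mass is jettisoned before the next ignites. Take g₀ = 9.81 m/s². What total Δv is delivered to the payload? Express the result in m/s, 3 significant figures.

Δv ≈ 9520 m/s

Ignition mass of stage 1 = 136,000+13,100 + 25,700+4,150 + 4,820 = 183,770 kg.
Stage 1: m₀ = 183,770 kg, m_f = 183,770 − 136,000 = 47,770 kg; Δv = 448×9.81×ln(3.847) = 4394.9×1.3473 ≈ 5921 m/s.
Stage 2: m₀ = 34,670 kg, m_f = 34,670 − 25,700 = 8,970 kg; Δv = 271×9.81×ln(3.865) = 2658.5×1.3520 ≈ 3594 m/s.
Total Δv = 5921 + 3594 = 9515 m/s.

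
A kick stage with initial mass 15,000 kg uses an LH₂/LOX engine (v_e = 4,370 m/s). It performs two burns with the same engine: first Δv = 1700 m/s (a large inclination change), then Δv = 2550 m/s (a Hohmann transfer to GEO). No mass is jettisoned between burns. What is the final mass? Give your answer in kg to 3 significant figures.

final mass ≈ 5670 kg

After the first burn: m = 15000 × exp(−1700/4370.0) = 15000 × 0.67772 = 10,165.8 kg.
After the second burn: m = 10,165.8 × exp(−2550/4370.0) = 10,165.8 × 0.55793 = 5,671.8 kg.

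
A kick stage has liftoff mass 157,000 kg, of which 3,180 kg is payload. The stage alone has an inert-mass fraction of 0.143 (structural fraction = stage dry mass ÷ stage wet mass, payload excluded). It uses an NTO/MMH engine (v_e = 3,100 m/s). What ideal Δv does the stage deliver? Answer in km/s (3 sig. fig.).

Δv ≈ 5.67 km/s

Stage wet mass = m₀ − payload = 157,000 − 3,180 = 153,820 kg.
Stage dry mass = ε × stage wet mass = 0.143 × 153,820 = 21,996.3 kg.
Burnout mass m_f = stage dry + payload = 21,996.3 + 3,180 = 25,176.3 kg.
Using Δv = v_e ln(m₀/m_f): Δv = v_e · ln(157,000/25,176.3) = 3100.0 × ln(6.236) = 3100.0 × 1.8303 ≈ 5674 m/s.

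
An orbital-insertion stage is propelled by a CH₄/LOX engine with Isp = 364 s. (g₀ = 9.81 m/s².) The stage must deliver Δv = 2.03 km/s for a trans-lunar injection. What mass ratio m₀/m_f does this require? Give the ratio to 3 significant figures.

mass ratio ≈ 1.77

v_e = Isp · g₀ = 364 × 9.81 = 3570.8 m/s.
By the Tsiolkovsky rocket equation, m₀/m_f = exp(Δv / v_e) = exp(2030 / 3570.8) = exp(0.5685) = 1.7656.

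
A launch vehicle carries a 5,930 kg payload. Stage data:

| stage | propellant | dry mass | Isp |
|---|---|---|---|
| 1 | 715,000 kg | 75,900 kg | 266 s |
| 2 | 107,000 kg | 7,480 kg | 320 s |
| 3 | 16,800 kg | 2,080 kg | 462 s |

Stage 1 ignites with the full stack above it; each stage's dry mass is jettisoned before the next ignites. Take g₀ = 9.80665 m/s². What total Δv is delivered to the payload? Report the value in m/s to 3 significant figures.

Ignition mass of stage 1 = 715,000+75,900 + 107,000+7,480 + 16,800+2,080 + 5,930 = 930,190 kg.
Stage 1: m₀ = 930,190 kg, m_f = 930,190 − 715,000 = 215,190 kg; Δv = 266×9.80665×ln(4.323) = 2608.6×1.4639 ≈ 3819 m/s.
Stage 2: m₀ = 139,290 kg, m_f = 139,290 − 107,000 = 32,290 kg; Δv = 320×9.80665×ln(4.314) = 3138.1×1.4618 ≈ 4587 m/s.
Stage 3: m₀ = 24,810 kg, m_f = 24,810 − 16,800 = 8,010 kg; Δv = 462×9.80665×ln(3.097) = 4530.7×1.1306 ≈ 5122 m/s.
Total Δv = 3819 + 4587 + 5122 = 13528 m/s.

Δv ≈ 13500 m/s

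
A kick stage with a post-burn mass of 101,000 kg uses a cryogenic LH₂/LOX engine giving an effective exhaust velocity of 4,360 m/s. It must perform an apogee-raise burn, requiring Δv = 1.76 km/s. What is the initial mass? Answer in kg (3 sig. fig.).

From the ideal rocket equation, m₀/m_f = exp(Δv / v_e) = exp(1760 / 4360.0) = exp(0.4037) = 1.4973.
m₀ = m_f × 1.4973 = 101,000 × 1.4973 = 151,227 kg.

initial mass ≈ 151000 kg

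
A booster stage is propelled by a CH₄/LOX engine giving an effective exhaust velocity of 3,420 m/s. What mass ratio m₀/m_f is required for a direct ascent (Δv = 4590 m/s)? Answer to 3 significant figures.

m₀/m_f = exp(Δv / v_e) = exp(4590 / 3420.0) = exp(1.3421) = 3.8271.

mass ratio ≈ 3.83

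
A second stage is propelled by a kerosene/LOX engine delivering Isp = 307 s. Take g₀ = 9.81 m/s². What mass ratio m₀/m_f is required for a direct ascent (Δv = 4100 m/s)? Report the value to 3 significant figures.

v_e = Isp · g₀ = 307 × 9.81 = 3011.7 m/s.
m₀/m_f = exp(Δv / v_e) = exp(4100 / 3011.7) = exp(1.3614) = 3.9015.

mass ratio ≈ 3.90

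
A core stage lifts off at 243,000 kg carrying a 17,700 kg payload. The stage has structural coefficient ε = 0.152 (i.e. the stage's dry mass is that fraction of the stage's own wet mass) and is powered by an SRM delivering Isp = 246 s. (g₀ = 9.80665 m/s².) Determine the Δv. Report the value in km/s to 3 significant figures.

Stage wet mass = m₀ − payload = 243,000 − 17,700 = 225,300 kg.
Stage dry mass = ε × stage wet mass = 0.152 × 225,300 = 34,245.6 kg.
Burnout mass m_f = stage dry + payload = 34,245.6 + 17,700 = 51,945.6 kg.
v_e = Isp · g₀ = 246 × 9.80665 = 2412.4 m/s.
Δv = v_e · ln(243,000/51,945.6) = 2412.4 × ln(4.678) = 2412.4 × 1.5429 ≈ 3722 m/s.

Δv ≈ 3.72 km/s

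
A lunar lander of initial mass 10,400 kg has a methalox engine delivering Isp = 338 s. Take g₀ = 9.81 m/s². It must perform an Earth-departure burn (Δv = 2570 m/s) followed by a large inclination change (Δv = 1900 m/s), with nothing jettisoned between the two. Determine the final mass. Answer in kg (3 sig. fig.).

final mass ≈ 2700 kg

v_e = Isp · g₀ = 338 × 9.81 = 3315.8 m/s.
After the first burn: m = 10400 × exp(−2570/3315.8) = 10400 × 0.46067 = 4,790.97 kg.
After the second burn: m = 4,790.97 × exp(−1900/3315.8) = 4,790.97 × 0.56382 = 2,701.24 kg.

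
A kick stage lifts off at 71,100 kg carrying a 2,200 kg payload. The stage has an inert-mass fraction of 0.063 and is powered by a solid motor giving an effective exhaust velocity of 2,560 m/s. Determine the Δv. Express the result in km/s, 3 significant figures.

Δv ≈ 6.11 km/s

Stage wet mass = m₀ − payload = 71,100 − 2,200 = 68,900 kg.
Stage dry mass = ε × stage wet mass = 0.063 × 68,900 = 4,340.7 kg.
Burnout mass m_f = stage dry + payload = 4,340.7 + 2,200 = 6,540.7 kg.
From the ideal rocket equation, Δv = v_e · ln(71,100/6,540.7) = 2560.0 × ln(10.87) = 2560.0 × 2.3860 ≈ 6108 m/s.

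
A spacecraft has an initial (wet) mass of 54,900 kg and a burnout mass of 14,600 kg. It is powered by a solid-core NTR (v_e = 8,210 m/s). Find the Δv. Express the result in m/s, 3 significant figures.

Using Δv = v_e ln(m₀/m_f): Δv = v_e · ln(m₀/m_f) = 8210.0 × ln(3.76) = 8210.0 × 1.3245 ≈ 10874.1 m/s.

Δv ≈ 10900 m/s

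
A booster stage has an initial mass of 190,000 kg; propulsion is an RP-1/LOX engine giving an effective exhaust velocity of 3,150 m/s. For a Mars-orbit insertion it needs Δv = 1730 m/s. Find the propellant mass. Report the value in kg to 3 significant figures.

propellant mass ≈ 80300 kg

m₀/m_f = exp(Δv / v_e) = exp(1730 / 3150.0) = exp(0.5492) = 1.7319.
m_f = 190,000 / 1.7319 = 109,706 kg, so propellant = m₀ − m_f = 190,000 − 109,706 = 80,294 kg.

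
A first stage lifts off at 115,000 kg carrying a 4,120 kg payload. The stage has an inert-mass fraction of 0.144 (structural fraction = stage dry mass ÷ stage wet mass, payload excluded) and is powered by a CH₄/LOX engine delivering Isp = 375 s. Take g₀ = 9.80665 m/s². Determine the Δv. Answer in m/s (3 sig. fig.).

Stage wet mass = m₀ − payload = 115,000 − 4,120 = 110,880 kg.
Stage dry mass = ε × stage wet mass = 0.144 × 110,880 = 15,966.7 kg.
Burnout mass m_f = stage dry + payload = 15,966.7 + 4,120 = 20,086.7 kg.
v_e = Isp · g₀ = 375 × 9.80665 = 3677.5 m/s.
Using Δv = v_e ln(m₀/m_f): Δv = v_e · ln(115,000/20,086.7) = 3677.5 × ln(5.725) = 3677.5 × 1.7449 ≈ 6417 m/s.

Δv ≈ 6420 m/s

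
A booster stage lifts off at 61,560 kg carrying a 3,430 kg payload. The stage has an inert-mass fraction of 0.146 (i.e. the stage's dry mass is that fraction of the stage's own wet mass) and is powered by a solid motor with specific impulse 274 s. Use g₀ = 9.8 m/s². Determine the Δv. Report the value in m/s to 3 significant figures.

Δv ≈ 4410 m/s

Stage wet mass = m₀ − payload = 61,560 − 3,430 = 58,130 kg.
Stage dry mass = ε × stage wet mass = 0.146 × 58,130 = 8,486.98 kg.
Burnout mass m_f = stage dry + payload = 8,486.98 + 3,430 = 11,916.98 kg.
v_e = Isp · g₀ = 274 × 9.8 = 2685.2 m/s.
Δv = v_e · ln(61,560/11,916.98) = 2685.2 × ln(5.166) = 2685.2 × 1.6420 ≈ 4409 m/s.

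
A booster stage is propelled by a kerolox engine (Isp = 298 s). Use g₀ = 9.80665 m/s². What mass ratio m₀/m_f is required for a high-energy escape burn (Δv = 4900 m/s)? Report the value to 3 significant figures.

v_e = Isp · g₀ = 298 × 9.80665 = 2922.4 m/s.
m₀/m_f = exp(Δv / v_e) = exp(4900 / 2922.4) = exp(1.6767) = 5.3480.

mass ratio ≈ 5.35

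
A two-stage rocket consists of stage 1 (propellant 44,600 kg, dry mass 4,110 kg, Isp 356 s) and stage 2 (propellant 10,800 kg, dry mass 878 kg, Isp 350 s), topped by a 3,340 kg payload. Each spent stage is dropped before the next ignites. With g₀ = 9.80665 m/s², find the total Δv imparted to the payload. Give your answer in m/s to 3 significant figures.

Δv ≈ 8560 m/s

Ignition mass of stage 1 = 44,600+4,110 + 10,800+878 + 3,340 = 63,728 kg.
Stage 1: m₀ = 63,728 kg, m_f = 63,728 − 44,600 = 19,128 kg; Δv = 356×9.80665×ln(3.332) = 3491.2×1.2035 ≈ 4202 m/s.
Stage 2: m₀ = 15,018 kg, m_f = 15,018 − 10,800 = 4,218 kg; Δv = 350×9.80665×ln(3.56) = 3432.3×1.2699 ≈ 4359 m/s.
Total Δv = 4202 + 4359 = 8561 m/s.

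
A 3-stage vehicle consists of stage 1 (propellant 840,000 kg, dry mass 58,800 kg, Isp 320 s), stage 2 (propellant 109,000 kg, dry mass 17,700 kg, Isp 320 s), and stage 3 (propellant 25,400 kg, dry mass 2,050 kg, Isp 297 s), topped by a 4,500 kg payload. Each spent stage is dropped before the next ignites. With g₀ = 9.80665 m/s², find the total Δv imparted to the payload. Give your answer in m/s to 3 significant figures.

Ignition mass of stage 1 = 840,000+58,800 + 109,000+17,700 + 25,400+2,050 + 4,500 = 1,057,450 kg.
Stage 1: m₀ = 1,057,450 kg, m_f = 1,057,450 − 840,000 = 217,450 kg; Δv = 320×9.80665×ln(4.863) = 3138.1×1.5816 ≈ 4963 m/s.
Stage 2: m₀ = 158,650 kg, m_f = 158,650 − 109,000 = 49,650 kg; Δv = 320×9.80665×ln(3.195) = 3138.1×1.1617 ≈ 3646 m/s.
Stage 3: m₀ = 31,950 kg, m_f = 31,950 − 25,400 = 6,550 kg; Δv = 297×9.80665×ln(4.878) = 2912.6×1.5847 ≈ 4616 m/s.
Total Δv = 4963 + 3646 + 4616 = 13225 m/s.

Δv ≈ 13200 m/s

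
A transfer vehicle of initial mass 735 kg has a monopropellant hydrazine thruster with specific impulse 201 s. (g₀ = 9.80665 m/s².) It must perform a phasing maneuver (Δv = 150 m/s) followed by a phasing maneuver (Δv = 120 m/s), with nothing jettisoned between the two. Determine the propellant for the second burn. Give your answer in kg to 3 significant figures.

v_e = Isp · g₀ = 201 × 9.80665 = 1971.1 m/s.
After the first burn: m = 735 × exp(−150/1971.1) = 735 × 0.92673 = 681.147 kg.
After the second burn: m = 681.147 × exp(−120/1971.1) = 681.147 × 0.94094 = 640.918 kg.
Second-burn propellant = 681.147 − 640.918 = 40.229 kg.

propellant for the second burn ≈ 40.2 kg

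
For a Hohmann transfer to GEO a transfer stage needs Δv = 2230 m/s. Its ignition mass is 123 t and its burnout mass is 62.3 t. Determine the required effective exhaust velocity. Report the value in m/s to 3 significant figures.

v_e ≈ 3280 m/s

ln(m₀/m_f) = ln(123000/62300) = ln(1.974) = 0.6802.
Using Δv = v_e ln(m₀/m_f): v_e = Δv / ln(m₀/m_f) = 2230 / 0.6802 = 3278.3 m/s.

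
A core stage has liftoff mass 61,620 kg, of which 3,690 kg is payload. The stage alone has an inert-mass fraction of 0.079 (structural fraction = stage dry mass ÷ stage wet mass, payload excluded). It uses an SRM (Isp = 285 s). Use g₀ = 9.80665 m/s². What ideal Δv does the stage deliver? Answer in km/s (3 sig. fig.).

Stage wet mass = m₀ − payload = 61,620 − 3,690 = 57,930 kg.
Stage dry mass = ε × stage wet mass = 0.079 × 57,930 = 4,576.47 kg.
Burnout mass m_f = stage dry + payload = 4,576.47 + 3,690 = 8,266.47 kg.
v_e = Isp · g₀ = 285 × 9.80665 = 2794.9 m/s.
Δv = v_e · ln(61,620/8,266.47) = 2794.9 × ln(7.454) = 2794.9 × 2.0088 ≈ 5614 m/s.

Δv ≈ 5.61 km/s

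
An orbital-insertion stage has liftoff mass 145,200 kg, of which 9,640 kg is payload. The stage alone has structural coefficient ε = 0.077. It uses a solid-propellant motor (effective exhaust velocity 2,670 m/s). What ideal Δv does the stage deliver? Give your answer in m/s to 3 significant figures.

Stage wet mass = m₀ − payload = 145,200 − 9,640 = 135,560 kg.
Stage dry mass = ε × stage wet mass = 0.077 × 135,560 = 10,438.1 kg.
Burnout mass m_f = stage dry + payload = 10,438.1 + 9,640 = 20,078.1 kg.
Δv = v_e · ln(145,200/20,078.1) = 2670.0 × ln(7.232) = 2670.0 × 1.9785 ≈ 5283 m/s.

Δv ≈ 5280 m/s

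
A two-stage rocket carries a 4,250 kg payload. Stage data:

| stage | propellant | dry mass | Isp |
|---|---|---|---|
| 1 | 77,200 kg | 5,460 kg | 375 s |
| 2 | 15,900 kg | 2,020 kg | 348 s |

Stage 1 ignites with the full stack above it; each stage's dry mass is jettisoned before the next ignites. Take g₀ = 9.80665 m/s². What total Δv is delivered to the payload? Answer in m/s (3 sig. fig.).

Δv ≈ 9210 m/s

Ignition mass of stage 1 = 77,200+5,460 + 15,900+2,020 + 4,250 = 104,830 kg.
Stage 1: m₀ = 104,830 kg, m_f = 104,830 − 77,200 = 27,630 kg; Δv = 375×9.80665×ln(3.794) = 3677.5×1.3334 ≈ 4904 m/s.
Stage 2: m₀ = 22,170 kg, m_f = 22,170 − 15,900 = 6,270 kg; Δv = 348×9.80665×ln(3.536) = 3412.7×1.2630 ≈ 4310 m/s.
Total Δv = 4904 + 4310 = 9214 m/s.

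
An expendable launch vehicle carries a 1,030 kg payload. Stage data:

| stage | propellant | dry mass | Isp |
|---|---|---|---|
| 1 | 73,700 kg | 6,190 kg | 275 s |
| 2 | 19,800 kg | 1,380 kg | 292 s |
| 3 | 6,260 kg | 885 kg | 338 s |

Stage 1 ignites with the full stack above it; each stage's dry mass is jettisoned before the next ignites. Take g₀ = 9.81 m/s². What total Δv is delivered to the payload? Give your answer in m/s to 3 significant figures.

Δv ≈ 11100 m/s

Ignition mass of stage 1 = 73,700+6,190 + 19,800+1,380 + 6,260+885 + 1,030 = 109,245 kg.
Stage 1: m₀ = 109,245 kg, m_f = 109,245 − 73,700 = 35,545 kg; Δv = 275×9.81×ln(3.073) = 2697.8×1.1228 ≈ 3029 m/s.
Stage 2: m₀ = 29,355 kg, m_f = 29,355 − 19,800 = 9,555 kg; Δv = 292×9.81×ln(3.072) = 2864.5×1.1224 ≈ 3215 m/s.
Stage 3: m₀ = 8,175 kg, m_f = 8,175 − 6,260 = 1,915 kg; Δv = 338×9.81×ln(4.269) = 3315.8×1.4514 ≈ 4812 m/s.
Total Δv = 3029 + 3215 + 4812 = 11056 m/s.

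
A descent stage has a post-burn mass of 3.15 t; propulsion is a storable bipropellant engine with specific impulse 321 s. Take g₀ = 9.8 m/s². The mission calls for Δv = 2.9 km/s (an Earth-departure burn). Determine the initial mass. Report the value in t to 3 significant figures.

initial mass ≈ 7.92 t

v_e = Isp · g₀ = 321 × 9.8 = 3145.8 m/s.
Rocket equation: m₀/m_f = exp(Δv / v_e) = exp(2900 / 3145.8) = exp(0.9219) = 2.5140.
m₀ = m_f × 2.5140 = 3.15 × 2.5140 = 7.9191 t.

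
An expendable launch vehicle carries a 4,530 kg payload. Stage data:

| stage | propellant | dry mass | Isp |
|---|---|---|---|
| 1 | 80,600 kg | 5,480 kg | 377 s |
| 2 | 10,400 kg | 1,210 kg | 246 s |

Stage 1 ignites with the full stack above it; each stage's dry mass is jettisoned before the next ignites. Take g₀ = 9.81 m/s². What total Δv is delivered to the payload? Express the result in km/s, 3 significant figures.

Δv ≈ 8.24 km/s

Ignition mass of stage 1 = 80,600+5,480 + 10,400+1,210 + 4,530 = 102,220 kg.
Stage 1: m₀ = 102,220 kg, m_f = 102,220 − 80,600 = 21,620 kg; Δv = 377×9.81×ln(4.728) = 3698.4×1.5535 ≈ 5745 m/s.
Stage 2: m₀ = 16,140 kg, m_f = 16,140 − 10,400 = 5,740 kg; Δv = 246×9.81×ln(2.812) = 2413.3×1.0338 ≈ 2495 m/s.
Total Δv = 5745 + 2495 = 8240 m/s.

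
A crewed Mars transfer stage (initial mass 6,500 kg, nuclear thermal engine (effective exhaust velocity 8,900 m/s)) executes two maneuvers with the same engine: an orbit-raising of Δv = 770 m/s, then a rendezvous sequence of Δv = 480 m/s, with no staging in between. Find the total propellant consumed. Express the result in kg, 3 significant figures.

After the first burn: m = 6500 × exp(−770/8900.0) = 6500 × 0.91712 = 5,961.28 kg.
After the second burn: m = 5,961.28 × exp(−480/8900.0) = 5,961.28 × 0.94750 = 5,648.31 kg.
Total propellant = m₀ − m_final = 6500 − 5,648.31 = 851.69 kg.

total propellant consumed ≈ 852 kg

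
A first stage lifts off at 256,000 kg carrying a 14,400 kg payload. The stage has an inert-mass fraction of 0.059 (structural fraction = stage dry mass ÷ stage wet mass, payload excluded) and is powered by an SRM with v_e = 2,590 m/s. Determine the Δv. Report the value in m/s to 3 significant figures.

Stage wet mass = m₀ − payload = 256,000 − 14,400 = 241,600 kg.
Stage dry mass = ε × stage wet mass = 0.059 × 241,600 = 14,254.4 kg.
Burnout mass m_f = stage dry + payload = 14,254.4 + 14,400 = 28,654.4 kg.
Δv = v_e · ln(256,000/28,654.4) = 2590.0 × ln(8.934) = 2590.0 × 2.1899 ≈ 5672 m/s.

Δv ≈ 5670 m/s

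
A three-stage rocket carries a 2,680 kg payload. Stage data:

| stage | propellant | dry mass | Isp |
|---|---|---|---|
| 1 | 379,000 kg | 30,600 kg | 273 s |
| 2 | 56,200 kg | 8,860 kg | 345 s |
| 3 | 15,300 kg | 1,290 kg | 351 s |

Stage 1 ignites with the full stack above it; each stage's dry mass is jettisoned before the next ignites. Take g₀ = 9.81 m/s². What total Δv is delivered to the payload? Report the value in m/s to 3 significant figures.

Ignition mass of stage 1 = 379,000+30,600 + 56,200+8,860 + 15,300+1,290 + 2,680 = 493,930 kg.
Stage 1: m₀ = 493,930 kg, m_f = 493,930 − 379,000 = 114,930 kg; Δv = 273×9.81×ln(4.298) = 2678.1×1.4581 ≈ 3905 m/s.
Stage 2: m₀ = 84,330 kg, m_f = 84,330 − 56,200 = 28,130 kg; Δv = 345×9.81×ln(2.998) = 3384.5×1.0979 ≈ 3716 m/s.
Stage 3: m₀ = 19,270 kg, m_f = 19,270 − 15,300 = 3,970 kg; Δv = 351×9.81×ln(4.854) = 3443.3×1.5798 ≈ 5440 m/s.
Total Δv = 3905 + 3716 + 5440 = 13061 m/s.

Δv ≈ 13100 m/s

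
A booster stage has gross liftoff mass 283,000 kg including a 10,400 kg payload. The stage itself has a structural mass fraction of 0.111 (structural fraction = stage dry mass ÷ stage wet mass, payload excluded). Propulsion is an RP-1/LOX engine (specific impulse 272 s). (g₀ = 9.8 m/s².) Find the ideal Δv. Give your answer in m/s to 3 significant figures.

Stage wet mass = m₀ − payload = 283,000 − 10,400 = 272,600 kg.
Stage dry mass = ε × stage wet mass = 0.111 × 272,600 = 30,258.6 kg.
Burnout mass m_f = stage dry + payload = 30,258.6 + 10,400 = 40,658.6 kg.
v_e = Isp · g₀ = 272 × 9.8 = 2665.6 m/s.
By the Tsiolkovsky rocket equation, Δv = v_e · ln(283,000/40,658.6) = 2665.6 × ln(6.96) = 2665.6 × 1.9402 ≈ 5172 m/s.

Δv ≈ 5170 m/s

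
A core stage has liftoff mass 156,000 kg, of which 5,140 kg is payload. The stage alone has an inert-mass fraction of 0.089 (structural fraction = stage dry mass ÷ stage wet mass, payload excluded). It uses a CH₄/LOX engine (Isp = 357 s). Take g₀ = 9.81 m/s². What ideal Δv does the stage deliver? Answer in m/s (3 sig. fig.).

Δv ≈ 7450 m/s

Stage wet mass = m₀ − payload = 156,000 − 5,140 = 150,860 kg.
Stage dry mass = ε × stage wet mass = 0.089 × 150,860 = 13,426.5 kg.
Burnout mass m_f = stage dry + payload = 13,426.5 + 5,140 = 18,566.5 kg.
v_e = Isp · g₀ = 357 × 9.81 = 3502.2 m/s.
Δv = v_e · ln(156,000/18,566.5) = 3502.2 × ln(8.402) = 3502.2 × 2.1285 ≈ 7454 m/s.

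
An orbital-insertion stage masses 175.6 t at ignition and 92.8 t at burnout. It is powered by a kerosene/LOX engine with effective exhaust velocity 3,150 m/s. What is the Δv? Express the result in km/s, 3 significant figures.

Rocket equation: Δv = v_e · ln(m₀/m_f) = 3150.0 × ln(1.892) = 3150.0 × 0.6378 ≈ 2009.0 m/s.

Δv ≈ 2.01 km/s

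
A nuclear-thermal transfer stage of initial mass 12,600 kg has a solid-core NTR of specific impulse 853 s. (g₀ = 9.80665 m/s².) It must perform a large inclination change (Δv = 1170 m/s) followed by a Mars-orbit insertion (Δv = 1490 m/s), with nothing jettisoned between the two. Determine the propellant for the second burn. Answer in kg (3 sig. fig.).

v_e = Isp · g₀ = 853 × 9.80665 = 8365.1 m/s.
After the first burn: m = 12600 × exp(−1170/8365.1) = 12600 × 0.86947 = 10,955.3 kg.
After the second burn: m = 10,955.3 × exp(−1490/8365.1) = 10,955.3 × 0.83684 = 9,167.83 kg.
Second-burn propellant = 10,955.3 − 9,167.83 = 1,787.47 kg.

propellant for the second burn ≈ 1790 kg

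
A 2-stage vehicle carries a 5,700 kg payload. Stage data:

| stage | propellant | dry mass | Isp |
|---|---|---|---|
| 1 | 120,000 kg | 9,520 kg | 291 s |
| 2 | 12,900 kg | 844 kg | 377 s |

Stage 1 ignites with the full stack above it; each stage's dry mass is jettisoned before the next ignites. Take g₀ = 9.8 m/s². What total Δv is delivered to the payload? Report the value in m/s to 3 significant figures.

Δv ≈ 8690 m/s

Ignition mass of stage 1 = 120,000+9,520 + 12,900+844 + 5,700 = 148,964 kg.
Stage 1: m₀ = 148,964 kg, m_f = 148,964 − 120,000 = 28,964 kg; Δv = 291×9.8×ln(5.143) = 2851.8×1.6377 ≈ 4670 m/s.
Stage 2: m₀ = 19,444 kg, m_f = 19,444 − 12,900 = 6,544 kg; Δv = 377×9.8×ln(2.971) = 3694.6×1.0890 ≈ 4023 m/s.
Total Δv = 4670 + 4023 = 8693 m/s.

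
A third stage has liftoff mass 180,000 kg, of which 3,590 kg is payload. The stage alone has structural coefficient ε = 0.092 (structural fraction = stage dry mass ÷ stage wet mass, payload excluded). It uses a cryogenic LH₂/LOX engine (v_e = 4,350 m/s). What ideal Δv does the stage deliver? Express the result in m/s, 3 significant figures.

Stage wet mass = m₀ − payload = 180,000 − 3,590 = 176,410 kg.
Stage dry mass = ε × stage wet mass = 0.092 × 176,410 = 16,229.7 kg.
Burnout mass m_f = stage dry + payload = 16,229.7 + 3,590 = 19,819.7 kg.
Δv = v_e · ln(180,000/19,819.7) = 4350.0 × ln(9.082) = 4350.0 × 2.2063 ≈ 9597 m/s.

Δv ≈ 9600 m/s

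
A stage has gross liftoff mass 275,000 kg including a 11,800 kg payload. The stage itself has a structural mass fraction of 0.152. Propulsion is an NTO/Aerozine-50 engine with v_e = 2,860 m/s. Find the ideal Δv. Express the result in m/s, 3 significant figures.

Δv ≈ 4770 m/s

Stage wet mass = m₀ − payload = 275,000 − 11,800 = 263,200 kg.
Stage dry mass = ε × stage wet mass = 0.152 × 263,200 = 40,006.4 kg.
Burnout mass m_f = stage dry + payload = 40,006.4 + 11,800 = 51,806.4 kg.
Using Δv = v_e ln(m₀/m_f): Δv = v_e · ln(275,000/51,806.4) = 2860.0 × ln(5.308) = 2860.0 × 1.6693 ≈ 4774 m/s.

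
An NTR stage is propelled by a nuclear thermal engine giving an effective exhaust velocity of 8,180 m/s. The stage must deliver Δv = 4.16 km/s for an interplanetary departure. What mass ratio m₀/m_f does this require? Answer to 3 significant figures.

m₀/m_f = exp(Δv / v_e) = exp(4160 / 8180.0) = exp(0.5086) = 1.6629.

mass ratio ≈ 1.66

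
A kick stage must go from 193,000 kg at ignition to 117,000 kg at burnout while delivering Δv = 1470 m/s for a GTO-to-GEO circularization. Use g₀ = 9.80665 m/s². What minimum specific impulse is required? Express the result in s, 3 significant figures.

ln(m₀/m_f) = ln(193000/117000) = ln(1.65) = 0.5005.
v_e = Δv / ln(m₀/m_f) = 1470 / 0.5005 = 2937.0 m/s.
Isp = v_e / g₀ = 2937.0 / 9.80665 = 299.5 s.

Isp ≈ 299 s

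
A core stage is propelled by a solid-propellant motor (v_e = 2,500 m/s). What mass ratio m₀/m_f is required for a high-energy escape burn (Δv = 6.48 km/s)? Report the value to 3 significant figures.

mass ratio ≈ 13.4

From the ideal rocket equation, m₀/m_f = exp(Δv / v_e) = exp(6480 / 2500.0) = exp(2.5920) = 13.3565.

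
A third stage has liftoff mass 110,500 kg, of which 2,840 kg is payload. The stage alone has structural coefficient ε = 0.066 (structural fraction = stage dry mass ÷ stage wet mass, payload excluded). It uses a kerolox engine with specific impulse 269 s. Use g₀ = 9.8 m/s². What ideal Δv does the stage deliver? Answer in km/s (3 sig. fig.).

Δv ≈ 6.35 km/s

Stage wet mass = m₀ − payload = 110,500 − 2,840 = 107,660 kg.
Stage dry mass = ε × stage wet mass = 0.066 × 107,660 = 7,105.56 kg.
Burnout mass m_f = stage dry + payload = 7,105.56 + 2,840 = 9,945.56 kg.
v_e = Isp · g₀ = 269 × 9.8 = 2636.2 m/s.
Rocket equation: Δv = v_e · ln(110,500/9,945.56) = 2636.2 × ln(11.11) = 2636.2 × 2.4079 ≈ 6348 m/s.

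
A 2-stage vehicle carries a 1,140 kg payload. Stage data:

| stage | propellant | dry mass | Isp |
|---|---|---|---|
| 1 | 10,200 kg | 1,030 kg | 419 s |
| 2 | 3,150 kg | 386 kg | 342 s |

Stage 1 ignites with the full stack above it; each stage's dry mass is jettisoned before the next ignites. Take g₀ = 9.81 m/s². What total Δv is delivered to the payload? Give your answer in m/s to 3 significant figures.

Ignition mass of stage 1 = 10,200+1,030 + 3,150+386 + 1,140 = 15,906 kg.
Stage 1: m₀ = 15,906 kg, m_f = 15,906 − 10,200 = 5,706 kg; Δv = 419×9.81×ln(2.788) = 4110.4×1.0252 ≈ 4214 m/s.
Stage 2: m₀ = 4,676 kg, m_f = 4,676 − 3,150 = 1,526 kg; Δv = 342×9.81×ln(3.064) = 3355.0×1.1198 ≈ 3757 m/s.
Total Δv = 4214 + 3757 = 7971 m/s.

Δv ≈ 7970 m/s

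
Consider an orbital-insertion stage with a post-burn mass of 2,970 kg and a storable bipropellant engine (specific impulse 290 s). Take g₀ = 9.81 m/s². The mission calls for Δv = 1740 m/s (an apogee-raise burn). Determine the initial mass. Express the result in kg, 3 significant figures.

initial mass ≈ 5470 kg

v_e = Isp · g₀ = 290 × 9.81 = 2844.9 m/s.
By the Tsiolkovsky rocket equation, m₀/m_f = exp(Δv / v_e) = exp(1740 / 2844.9) = exp(0.6116) = 1.8434.
m₀ = m_f × 1.8434 = 2,970 × 1.8434 = 5,474.9 kg.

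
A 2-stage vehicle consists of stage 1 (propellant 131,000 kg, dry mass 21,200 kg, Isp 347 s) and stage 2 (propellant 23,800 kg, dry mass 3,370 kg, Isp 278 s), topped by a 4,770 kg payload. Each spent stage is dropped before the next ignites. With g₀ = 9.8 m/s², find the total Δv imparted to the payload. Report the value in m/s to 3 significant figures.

Δv ≈ 7950 m/s

Ignition mass of stage 1 = 131,000+21,200 + 23,800+3,370 + 4,770 = 184,140 kg.
Stage 1: m₀ = 184,140 kg, m_f = 184,140 − 131,000 = 53,140 kg; Δv = 347×9.8×ln(3.465) = 3400.6×1.2428 ≈ 4226 m/s.
Stage 2: m₀ = 31,940 kg, m_f = 31,940 − 23,800 = 8,140 kg; Δv = 278×9.8×ln(3.924) = 2724.4×1.3671 ≈ 3724 m/s.
Total Δv = 4226 + 3724 = 7950 m/s.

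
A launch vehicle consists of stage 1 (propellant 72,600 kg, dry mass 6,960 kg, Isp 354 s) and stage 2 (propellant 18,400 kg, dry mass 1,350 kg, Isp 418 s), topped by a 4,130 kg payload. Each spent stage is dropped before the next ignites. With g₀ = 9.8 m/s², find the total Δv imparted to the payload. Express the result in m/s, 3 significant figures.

Ignition mass of stage 1 = 72,600+6,960 + 18,400+1,350 + 4,130 = 103,440 kg.
Stage 1: m₀ = 103,440 kg, m_f = 103,440 − 72,600 = 30,840 kg; Δv = 354×9.8×ln(3.354) = 3469.2×1.2102 ≈ 4198 m/s.
Stage 2: m₀ = 23,880 kg, m_f = 23,880 − 18,400 = 5,480 kg; Δv = 418×9.8×ln(4.358) = 4096.4×1.4719 ≈ 6030 m/s.
Total Δv = 4198 + 6030 = 10228 m/s.

Δv ≈ 10200 m/s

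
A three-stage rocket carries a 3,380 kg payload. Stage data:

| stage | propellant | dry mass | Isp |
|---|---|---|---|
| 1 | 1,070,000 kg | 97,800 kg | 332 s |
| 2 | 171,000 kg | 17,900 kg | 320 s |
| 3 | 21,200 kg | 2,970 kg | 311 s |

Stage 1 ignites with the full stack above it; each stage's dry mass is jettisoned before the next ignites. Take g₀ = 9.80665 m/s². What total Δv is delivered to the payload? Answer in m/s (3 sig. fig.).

Ignition mass of stage 1 = 1,070,000+97,800 + 171,000+17,900 + 21,200+2,970 + 3,380 = 1,384,250 kg.
Stage 1: m₀ = 1,384,250 kg, m_f = 1,384,250 − 1,070,000 = 314,250 kg; Δv = 332×9.80665×ln(4.405) = 3255.8×1.4827 ≈ 4827 m/s.
Stage 2: m₀ = 216,450 kg, m_f = 216,450 − 171,000 = 45,450 kg; Δv = 320×9.80665×ln(4.762) = 3138.1×1.5607 ≈ 4898 m/s.
Stage 3: m₀ = 27,550 kg, m_f = 27,550 − 21,200 = 6,350 kg; Δv = 311×9.80665×ln(4.339) = 3049.9×1.4675 ≈ 4476 m/s.
Total Δv = 4827 + 4898 + 4476 = 14201 m/s.

Δv ≈ 14200 m/s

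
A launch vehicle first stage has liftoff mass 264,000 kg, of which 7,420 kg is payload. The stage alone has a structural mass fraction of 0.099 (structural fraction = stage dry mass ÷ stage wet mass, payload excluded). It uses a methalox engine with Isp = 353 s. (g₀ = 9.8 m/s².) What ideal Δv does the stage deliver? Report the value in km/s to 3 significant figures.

Δv ≈ 7.21 km/s

Stage wet mass = m₀ − payload = 264,000 − 7,420 = 256,580 kg.
Stage dry mass = ε × stage wet mass = 0.099 × 256,580 = 25,401.4 kg.
Burnout mass m_f = stage dry + payload = 25,401.4 + 7,420 = 32,821.4 kg.
v_e = Isp · g₀ = 353 × 9.8 = 3459.4 m/s.
Δv = v_e · ln(264,000/32,821.4) = 3459.4 × ln(8.044) = 3459.4 × 2.0849 ≈ 7212 m/s.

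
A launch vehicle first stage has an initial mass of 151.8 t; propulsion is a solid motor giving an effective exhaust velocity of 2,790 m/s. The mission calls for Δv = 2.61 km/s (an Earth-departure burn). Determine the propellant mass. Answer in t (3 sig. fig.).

propellant mass ≈ 92.2 t

Using Δv = v_e ln(m₀/m_f): m₀/m_f = exp(Δv / v_e) = exp(2610 / 2790.0) = exp(0.9355) = 2.5484.
m_f = 151.8 / 2.5484 = 59.5668 t, so propellant = m₀ − m_f = 151.8 − 59.5668 = 92.2332 t.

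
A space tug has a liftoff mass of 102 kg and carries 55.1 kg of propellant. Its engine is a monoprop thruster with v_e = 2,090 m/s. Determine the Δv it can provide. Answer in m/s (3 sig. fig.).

Δv ≈ 1620 m/s

m_f = m₀ − m_prop = 102 − 55.1 = 46.9 kg.
Δv = v_e · ln(m₀/m_f) = 2090.0 × ln(2.175) = 2090.0 × 0.7770 ≈ 1623.8 m/s.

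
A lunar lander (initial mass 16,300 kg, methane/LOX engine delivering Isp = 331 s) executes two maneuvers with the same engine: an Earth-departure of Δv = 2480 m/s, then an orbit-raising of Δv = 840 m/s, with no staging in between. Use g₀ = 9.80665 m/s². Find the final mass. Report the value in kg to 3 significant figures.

v_e = Isp · g₀ = 331 × 9.80665 = 3246.0 m/s.
After the first burn: m = 16300 × exp(−2480/3246.0) = 16300 × 0.46579 = 7,592.38 kg.
After the second burn: m = 7,592.38 × exp(−840/3246.0) = 7,592.38 × 0.77199 = 5,861.24 kg.

final mass ≈ 5860 kg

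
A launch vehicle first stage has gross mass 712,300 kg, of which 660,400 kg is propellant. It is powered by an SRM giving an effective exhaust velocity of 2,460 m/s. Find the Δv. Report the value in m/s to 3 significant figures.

m_f = m₀ − m_prop = 712,300 − 660,400 = 51,900 kg.
Rocket equation: Δv = v_e · ln(m₀/m_f) = 2460.0 × ln(13.72) = 2460.0 × 2.6192 ≈ 6443.2 m/s.

Δv ≈ 6440 m/s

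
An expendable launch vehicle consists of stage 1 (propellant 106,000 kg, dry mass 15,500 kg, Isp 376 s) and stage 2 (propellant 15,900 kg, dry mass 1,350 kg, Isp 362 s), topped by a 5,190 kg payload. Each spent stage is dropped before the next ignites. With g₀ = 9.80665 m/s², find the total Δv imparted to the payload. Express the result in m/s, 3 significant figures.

Ignition mass of stage 1 = 106,000+15,500 + 15,900+1,350 + 5,190 = 143,940 kg.
Stage 1: m₀ = 143,940 kg, m_f = 143,940 − 106,000 = 37,940 kg; Δv = 376×9.80665×ln(3.794) = 3687.3×1.3334 ≈ 4917 m/s.
Stage 2: m₀ = 22,440 kg, m_f = 22,440 − 15,900 = 6,540 kg; Δv = 362×9.80665×ln(3.431) = 3550.0×1.2329 ≈ 4377 m/s.
Total Δv = 4917 + 4377 = 9294 m/s.

Δv ≈ 9290 m/s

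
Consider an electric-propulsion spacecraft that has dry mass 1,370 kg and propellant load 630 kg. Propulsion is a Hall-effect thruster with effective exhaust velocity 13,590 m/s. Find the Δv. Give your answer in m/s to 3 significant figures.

m₀ = m_dry + m_prop = 1,370 + 630 = 2,000 kg.
From the ideal rocket equation, Δv = v_e · ln(m₀/m_f) = 13590.0 × ln(1.46) = 13590.0 × 0.3783 ≈ 5141.6 m/s.

Δv ≈ 5140 m/s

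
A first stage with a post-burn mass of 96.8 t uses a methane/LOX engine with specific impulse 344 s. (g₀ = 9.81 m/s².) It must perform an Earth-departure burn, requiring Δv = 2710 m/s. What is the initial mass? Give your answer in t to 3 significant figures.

v_e = Isp · g₀ = 344 × 9.81 = 3374.6 m/s.
Rocket equation: m₀/m_f = exp(Δv / v_e) = exp(2710 / 3374.6) = exp(0.8030) = 2.2323.
m₀ = m_f × 2.2323 = 96.8 × 2.2323 = 216.087 t.

initial mass ≈ 216 t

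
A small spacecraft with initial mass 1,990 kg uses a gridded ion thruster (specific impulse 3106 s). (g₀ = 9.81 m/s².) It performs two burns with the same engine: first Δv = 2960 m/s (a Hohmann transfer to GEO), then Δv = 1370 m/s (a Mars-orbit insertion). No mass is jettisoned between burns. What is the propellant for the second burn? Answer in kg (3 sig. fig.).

propellant for the second burn ≈ 79.4 kg

v_e = Isp · g₀ = 3106 × 9.81 = 30469.9 m/s.
After the first burn: m = 1990 × exp(−2960/30469.9) = 1990 × 0.90742 = 1,805.77 kg.
After the second burn: m = 1,805.77 × exp(−1370/30469.9) = 1,805.77 × 0.95603 = 1,726.37 kg.
Second-burn propellant = 1,805.77 − 1,726.37 = 79.4 kg.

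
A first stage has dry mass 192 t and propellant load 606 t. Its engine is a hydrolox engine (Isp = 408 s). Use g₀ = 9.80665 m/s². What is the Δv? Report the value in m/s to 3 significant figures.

v_e = Isp · g₀ = 408 × 9.80665 = 4001.1 m/s.
m₀ = m_dry + m_prop = 192 + 606 = 798 t.
Δv = v_e · ln(m₀/m_f) = 4001.1 × ln(4.156) = 4001.1 × 1.4246 ≈ 5700.0 m/s.

Δv ≈ 5700 m/s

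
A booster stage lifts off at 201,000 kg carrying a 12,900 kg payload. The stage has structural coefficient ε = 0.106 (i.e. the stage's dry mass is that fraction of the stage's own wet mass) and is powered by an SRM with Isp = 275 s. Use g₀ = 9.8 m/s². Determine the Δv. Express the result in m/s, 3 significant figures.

Stage wet mass = m₀ − payload = 201,000 − 12,900 = 188,100 kg.
Stage dry mass = ε × stage wet mass = 0.106 × 188,100 = 19,938.6 kg.
Burnout mass m_f = stage dry + payload = 19,938.6 + 12,900 = 32,838.6 kg.
v_e = Isp · g₀ = 275 × 9.8 = 2695.0 m/s.
By the Tsiolkovsky rocket equation, Δv = v_e · ln(201,000/32,838.6) = 2695.0 × ln(6.121) = 2695.0 × 1.8117 ≈ 4883 m/s.

Δv ≈ 4880 m/s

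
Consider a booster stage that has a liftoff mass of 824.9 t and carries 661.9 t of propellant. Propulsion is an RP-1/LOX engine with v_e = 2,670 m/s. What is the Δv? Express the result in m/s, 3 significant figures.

m_f = m₀ − m_prop = 824.9 − 661.9 = 163 t.
Rocket equation: Δv = v_e · ln(m₀/m_f) = 2670.0 × ln(5.061) = 2670.0 × 1.6215 ≈ 4329.4 m/s.

Δv ≈ 4330 m/s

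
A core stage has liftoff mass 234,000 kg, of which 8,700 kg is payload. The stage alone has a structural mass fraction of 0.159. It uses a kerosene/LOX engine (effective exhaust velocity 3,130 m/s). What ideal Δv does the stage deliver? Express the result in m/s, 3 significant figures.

Δv ≈ 5190 m/s

Stage wet mass = m₀ − payload = 234,000 − 8,700 = 225,300 kg.
Stage dry mass = ε × stage wet mass = 0.159 × 225,300 = 35,822.7 kg.
Burnout mass m_f = stage dry + payload = 35,822.7 + 8,700 = 44,522.7 kg.
By the Tsiolkovsky rocket equation, Δv = v_e · ln(234,000/44,522.7) = 3130.0 × ln(5.256) = 3130.0 × 1.6593 ≈ 5194 m/s.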